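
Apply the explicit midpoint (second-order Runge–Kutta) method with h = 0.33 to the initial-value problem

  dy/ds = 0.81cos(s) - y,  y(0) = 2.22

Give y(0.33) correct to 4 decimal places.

1.8278

Midpoint: k1 = f(s_n, y_n); k2 = f(s_n + h/2, y_n + (h/2)·k1); y_{n+1} = y_n + h·k2.
s=0.000000, y=2.220000:
  k1 = f(0.000000, 2.220000) = -1.410000
  k2 = f(0.165000, 1.987350) = -1.188351
  y ← 2.220000 + 0.33·(-1.188351) = 1.827844
y(0.33) ≈ 1.8278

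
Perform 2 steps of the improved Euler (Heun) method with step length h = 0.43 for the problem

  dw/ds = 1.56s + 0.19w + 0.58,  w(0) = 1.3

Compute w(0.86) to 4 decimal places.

2.6727

Heun: k1 = f(s_n, w_n); k2 = f(s_n + h, w_n + h·k1); w_{n+1} = w_n + (h/2)·(k1 + k2).
s=0.000000, w=1.300000:
  k1 = f(0.000000, 1.300000) = 0.827000
  k2 = f(0.430000, 1.655610) = 1.565366
  w ← 1.300000 + (0.43/2)·(0.827000 + 1.565366) = 1.814359
s=0.430000, w=1.814359:
  k1 = f(0.430000, 1.814359) = 1.595528
  k2 = f(0.860000, 2.500436) = 2.396683
  w ← 1.814359 + (0.43/2)·(1.595528 + 2.396683) = 2.672684
w(0.86) ≈ 2.6727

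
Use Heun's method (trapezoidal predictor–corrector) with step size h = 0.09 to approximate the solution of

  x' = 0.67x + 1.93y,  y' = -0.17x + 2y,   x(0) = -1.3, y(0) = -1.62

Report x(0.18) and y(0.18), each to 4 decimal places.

-2.1695, -2.2572

Heun on (x,y): k1 = f(t_n, state_n); k2 = f(t_n + h, state_n + h·k1); state_{n+1} = state_n + (h/2)·(k1 + k2).
0.000000: (-1.300000, -1.620000)
  k1 = (-3.997600, -3.019000)
  predictor → (-1.659784, -1.891710)
  k2 = (-4.763056, -3.501257)
  → (-1.694230, -1.913412)
0.090000: (-1.694230, -1.913412)
  k1 = (-4.828018, -3.538804)
  predictor → (-2.128751, -2.231904)
  k2 = (-5.733838, -4.101920)
  → (-2.169513, -2.257244)
(x(0.18), y(0.18)) ≈ (-2.1695, -2.2572)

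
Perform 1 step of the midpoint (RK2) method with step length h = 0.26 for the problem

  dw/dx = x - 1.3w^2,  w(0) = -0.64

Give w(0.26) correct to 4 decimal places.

-0.7762

Midpoint: k1 = f(x_n, w_n); k2 = f(x_n + h/2, w_n + (h/2)·k1); w_{n+1} = w_n + h·k2.
x=0.000000, w=-0.640000:
  k1 = f(0.000000, -0.640000) = -0.532480
  k2 = f(0.130000, -0.709222) = -0.523895
  w ← -0.640000 + 0.26·(-0.523895) = -0.776213
w(0.26) ≈ -0.7762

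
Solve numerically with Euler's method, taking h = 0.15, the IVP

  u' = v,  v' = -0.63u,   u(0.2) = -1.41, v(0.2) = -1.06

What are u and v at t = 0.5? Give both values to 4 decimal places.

-1.7080, -0.7785

Euler on (u,v): u_{n+1} = u_n + h·u', v_{n+1} = v_n + h·v'.
0.200000: (-1.410000, -1.060000); f=(-1.060000, 0.888300) → (-1.569000, -0.926755)
0.350000: (-1.569000, -0.926755); f=(-0.926755, 0.988470) → (-1.708013, -0.778485)
(u(0.5), v(0.5)) ≈ (-1.7080, -0.7785)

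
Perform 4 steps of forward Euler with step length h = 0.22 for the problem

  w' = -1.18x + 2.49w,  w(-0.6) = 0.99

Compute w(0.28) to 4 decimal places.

Euler: w_{n+1} = w_n + h·f(x_n, w_n).
x=-0.600000, w=0.990000: f=3.173100 → w ← 0.990000 + 0.22·3.173100 = 1.688082
x=-0.380000, w=1.688082: f=4.651724 → w ← 1.688082 + 0.22·4.651724 = 2.711461
x=-0.160000, w=2.711461: f=6.940339 → w ← 2.711461 + 0.22·6.940339 = 4.238336
x=0.060000, w=4.238336: f=10.482656 → w ← 4.238336 + 0.22·10.482656 = 6.544520
w(0.28) ≈ 6.5445

6.5445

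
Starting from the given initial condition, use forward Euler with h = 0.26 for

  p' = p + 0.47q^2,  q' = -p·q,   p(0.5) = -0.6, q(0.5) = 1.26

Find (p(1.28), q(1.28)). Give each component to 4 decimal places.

Euler on (p,q): p_{n+1} = p_n + h·p', q_{n+1} = q_n + h·q'.
0.500000: (-0.600000, 1.260000); f=(0.146172, 0.756000) → (-0.561995, 1.456560)
0.760000: (-0.561995, 1.456560); f=(0.435141, 0.818580) → (-0.448859, 1.669391)
1.020000: (-0.448859, 1.669391); f=(0.860968, 0.749320) → (-0.225007, 1.864214)
(p(1.28), q(1.28)) ≈ (-0.2250, 1.8642)

-0.2250, 1.8642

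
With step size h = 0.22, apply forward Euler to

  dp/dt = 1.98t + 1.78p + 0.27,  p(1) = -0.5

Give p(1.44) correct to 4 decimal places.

0.3114

Euler: p_{n+1} = p_n + h·f(t_n, p_n).
t=1.000000, p=-0.500000: f=1.360000 → p ← -0.500000 + 0.22·1.360000 = -0.200800
t=1.220000, p=-0.200800: f=2.328176 → p ← -0.200800 + 0.22·2.328176 = 0.311399
p(1.44) ≈ 0.3114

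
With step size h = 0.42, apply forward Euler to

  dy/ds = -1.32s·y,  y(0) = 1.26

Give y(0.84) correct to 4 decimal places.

Euler: y_{n+1} = y_n + h·f(s_n, y_n).
s=0.000000, y=1.260000: f=0.000000 → y ← 1.260000 + 0.42·0.000000 = 1.260000
s=0.420000, y=1.260000: f=-0.698544 → y ← 1.260000 + 0.42·(-0.698544) = 0.966612
y(0.84) ≈ 0.9666

0.9666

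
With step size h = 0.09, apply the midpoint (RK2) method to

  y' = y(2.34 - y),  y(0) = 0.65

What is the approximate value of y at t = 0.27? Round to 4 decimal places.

0.9823

Midpoint: k1 = f(t_n, y_n); k2 = f(t_n + h/2, y_n + (h/2)·k1); y_{n+1} = y_n + h·k2.
t=0.000000, y=0.650000:
  k1 = f(0.000000, 0.650000) = 1.098500
  k2 = f(0.045000, 0.699433) = 1.147466
  y ← 0.650000 + 0.09·1.147466 = 0.753272
t=0.090000, y=0.753272:
  k1 = f(0.090000, 0.753272) = 1.195238
  k2 = f(0.135000, 0.807058) = 1.237173
  y ← 0.753272 + 0.09·1.237173 = 0.864618
t=0.180000, y=0.864618:
  k1 = f(0.180000, 0.864618) = 1.275642
  k2 = f(0.225000, 0.922021) = 1.307407
  y ← 0.864618 + 0.09·1.307407 = 0.982284
y(0.27) ≈ 0.9823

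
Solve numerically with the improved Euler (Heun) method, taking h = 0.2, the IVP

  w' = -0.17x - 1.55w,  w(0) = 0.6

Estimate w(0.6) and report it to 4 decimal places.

0.2177

Heun: k1 = f(x_n, w_n); k2 = f(x_n + h, w_n + h·k1); w_{n+1} = w_n + (h/2)·(k1 + k2).
x=0.000000, w=0.600000:
  k1 = f(0.000000, 0.600000) = -0.930000
  k2 = f(0.200000, 0.414000) = -0.675700
  w ← 0.600000 + (0.2/2)·(-0.930000 + (-0.675700)) = 0.439430
x=0.200000, w=0.439430:
  k1 = f(0.200000, 0.439430) = -0.715117
  k2 = f(0.400000, 0.296407) = -0.527430
  w ← 0.439430 + (0.2/2)·(-0.715117 + (-0.527430)) = 0.315175
x=0.400000, w=0.315175:
  k1 = f(0.400000, 0.315175) = -0.556522
  k2 = f(0.600000, 0.203871) = -0.418000
  w ← 0.315175 + (0.2/2)·(-0.556522 + (-0.418000)) = 0.217723
w(0.6) ≈ 0.2177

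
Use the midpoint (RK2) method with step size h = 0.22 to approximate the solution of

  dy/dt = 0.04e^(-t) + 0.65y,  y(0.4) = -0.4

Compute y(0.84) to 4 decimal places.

Midpoint: k1 = f(t_n, y_n); k2 = f(t_n + h/2, y_n + (h/2)·k1); y_{n+1} = y_n + h·k2.
t=0.400000, y=-0.400000:
  k1 = f(0.400000, -0.400000) = -0.233187
  k2 = f(0.510000, -0.425651) = -0.252653
  y ← -0.400000 + 0.22·(-0.252653) = -0.455584
t=0.620000, y=-0.455584:
  k1 = f(0.620000, -0.455584) = -0.274612
  k2 = f(0.730000, -0.485791) = -0.296488
  y ← -0.455584 + 0.22·(-0.296488) = -0.520811
y(0.84) ≈ -0.5208

-0.5208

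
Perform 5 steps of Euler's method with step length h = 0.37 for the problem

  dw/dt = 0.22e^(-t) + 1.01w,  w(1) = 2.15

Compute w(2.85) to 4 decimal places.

10.7247

Euler: w_{n+1} = w_n + h·f(t_n, w_n).
t=1.000000, w=2.150000: f=2.252433 → w ← 2.150000 + 0.37·2.252433 = 2.983400
t=1.370000, w=2.983400: f=3.069138 → w ← 2.983400 + 0.37·3.069138 = 4.118981
t=1.740000, w=4.118981: f=4.198786 → w ← 4.118981 + 0.37·4.198786 = 5.672532
t=2.110000, w=5.672532: f=5.755930 → w ← 5.672532 + 0.37·5.755930 = 7.802226
t=2.480000, w=7.802226: f=7.898672 → w ← 7.802226 + 0.37·7.898672 = 10.724735
w(2.85) ≈ 10.7247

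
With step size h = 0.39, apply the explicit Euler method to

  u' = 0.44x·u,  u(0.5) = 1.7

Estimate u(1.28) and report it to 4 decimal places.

Euler: u_{n+1} = u_n + h·f(x_n, u_n).
x=0.500000, u=1.700000: f=0.374000 → u ← 1.700000 + 0.39·0.374000 = 1.845860
x=0.890000, u=1.845860: f=0.722839 → u ← 1.845860 + 0.39·0.722839 = 2.127767
u(1.28) ≈ 2.1278

2.1278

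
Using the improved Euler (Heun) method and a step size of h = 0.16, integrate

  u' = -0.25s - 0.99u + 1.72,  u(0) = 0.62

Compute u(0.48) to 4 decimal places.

1.0160

Heun: k1 = f(s_n, u_n); k2 = f(s_n + h, u_n + h·k1); u_{n+1} = u_n + (h/2)·(k1 + k2).
s=0.000000, u=0.620000:
  k1 = f(0.000000, 0.620000) = 1.106200
  k2 = f(0.160000, 0.796992) = 0.890978
  u ← 0.620000 + (0.16/2)·(1.106200 + 0.890978) = 0.779774
s=0.160000, u=0.779774:
  k1 = f(0.160000, 0.779774) = 0.908024
  k2 = f(0.320000, 0.925058) = 0.724193
  u ← 0.779774 + (0.16/2)·(0.908024 + 0.724193) = 0.910352
s=0.320000, u=0.910352:
  k1 = f(0.320000, 0.910352) = 0.738752
  k2 = f(0.480000, 1.028552) = 0.581734
  u ← 0.910352 + (0.16/2)·(0.738752 + 0.581734) = 1.015990
u(0.48) ≈ 1.0160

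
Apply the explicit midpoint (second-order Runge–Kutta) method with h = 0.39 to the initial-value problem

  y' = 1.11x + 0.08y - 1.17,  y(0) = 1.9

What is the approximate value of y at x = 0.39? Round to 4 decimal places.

Midpoint: k1 = f(x_n, y_n); k2 = f(x_n + h/2, y_n + (h/2)·k1); y_{n+1} = y_n + h·k2.
x=0.000000, y=1.900000:
  k1 = f(0.000000, 1.900000) = -1.018000
  k2 = f(0.195000, 1.701490) = -0.817431
  y ← 1.900000 + 0.39·(-0.817431) = 1.581202
y(0.39) ≈ 1.5812

1.5812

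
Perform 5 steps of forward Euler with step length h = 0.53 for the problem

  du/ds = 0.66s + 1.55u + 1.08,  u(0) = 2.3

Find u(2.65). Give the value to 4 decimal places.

63.4982

Euler: u_{n+1} = u_n + h·f(s_n, u_n).
s=0.000000, u=2.300000: f=4.645000 → u ← 2.300000 + 0.53·4.645000 = 4.761850
s=0.530000, u=4.761850: f=8.810668 → u ← 4.761850 + 0.53·8.810668 = 9.431504
s=1.060000, u=9.431504: f=16.398431 → u ← 9.431504 + 0.53·16.398431 = 18.122672
s=1.590000, u=18.122672: f=30.219542 → u ← 18.122672 + 0.53·30.219542 = 34.139029
s=2.120000, u=34.139029: f=55.394695 → u ← 34.139029 + 0.53·55.394695 = 63.498218
u(2.65) ≈ 63.4982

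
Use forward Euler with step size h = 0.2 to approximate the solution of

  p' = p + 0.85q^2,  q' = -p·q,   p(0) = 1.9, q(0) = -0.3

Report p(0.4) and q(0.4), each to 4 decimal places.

2.7602, -0.1006

Euler on (p,q): p_{n+1} = p_n + h·p', q_{n+1} = q_n + h·q'.
0.000000: (1.900000, -0.300000); f=(1.976500, 0.570000) → (2.295300, -0.186000)
0.200000: (2.295300, -0.186000); f=(2.324707, 0.426926) → (2.760241, -0.100615)
(p(0.4), q(0.4)) ≈ (2.7602, -0.1006)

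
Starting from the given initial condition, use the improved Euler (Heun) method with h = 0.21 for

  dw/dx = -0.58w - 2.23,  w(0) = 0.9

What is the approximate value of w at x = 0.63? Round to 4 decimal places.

Heun: k1 = f(x_n, w_n); k2 = f(x_n + h, w_n + h·k1); w_{n+1} = w_n + (h/2)·(k1 + k2).
x=0.000000, w=0.900000:
  k1 = f(0.000000, 0.900000) = -2.752000
  k2 = f(0.210000, 0.322080) = -2.416806
  w ← 0.900000 + (0.21/2)·(-2.752000 + (-2.416806)) = 0.357275
x=0.210000, w=0.357275:
  k1 = f(0.210000, 0.357275) = -2.437220
  k2 = f(0.420000, -0.154541) = -2.140366
  w ← 0.357275 + (0.21/2)·(-2.437220 + (-2.140366)) = -0.123371
x=0.420000, w=-0.123371:
  k1 = f(0.420000, -0.123371) = -2.158445
  k2 = f(0.630000, -0.576645) = -1.895546
  w ← -0.123371 + (0.21/2)·(-2.158445 + (-1.895546)) = -0.549040
w(0.63) ≈ -0.5490

-0.5490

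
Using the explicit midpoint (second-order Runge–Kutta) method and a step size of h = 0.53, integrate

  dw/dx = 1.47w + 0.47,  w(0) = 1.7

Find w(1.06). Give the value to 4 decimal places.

8.4403

Midpoint: k1 = f(x_n, w_n); k2 = f(x_n + h/2, w_n + (h/2)·k1); w_{n+1} = w_n + h·k2.
x=0.000000, w=1.700000:
  k1 = f(0.000000, 1.700000) = 2.969000
  k2 = f(0.265000, 2.486785) = 4.125574
  w ← 1.700000 + 0.53·4.125574 = 3.886554
x=0.530000, w=3.886554:
  k1 = f(0.530000, 3.886554) = 6.183235
  k2 = f(0.795000, 5.525111) = 8.591914
  w ← 3.886554 + 0.53·8.591914 = 8.440268
w(1.06) ≈ 8.4403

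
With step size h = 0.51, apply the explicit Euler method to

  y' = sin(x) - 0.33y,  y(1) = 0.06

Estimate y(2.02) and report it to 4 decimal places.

Euler: y_{n+1} = y_n + h·f(x_n, y_n).
x=1.000000, y=0.060000: f=0.821671 → y ← 0.060000 + 0.51·0.821671 = 0.479052
x=1.510000, y=0.479052: f=0.840065 → y ← 0.479052 + 0.51·0.840065 = 0.907485
y(2.02) ≈ 0.9075

0.9075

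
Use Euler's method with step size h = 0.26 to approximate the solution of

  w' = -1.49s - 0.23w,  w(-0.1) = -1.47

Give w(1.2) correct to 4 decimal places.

Euler: w_{n+1} = w_n + h·f(s_n, w_n).
s=-0.100000, w=-1.470000: f=0.487100 → w ← -1.470000 + 0.26·0.487100 = -1.343354
s=0.160000, w=-1.343354: f=0.070571 → w ← -1.343354 + 0.26·0.070571 = -1.325005
s=0.420000, w=-1.325005: f=-0.321049 → w ← -1.325005 + 0.26·(-0.321049) = -1.408478
s=0.680000, w=-1.408478: f=-0.689250 → w ← -1.408478 + 0.26·(-0.689250) = -1.587683
s=0.940000, w=-1.587683: f=-1.035433 → w ← -1.587683 + 0.26·(-1.035433) = -1.856896
w(1.2) ≈ -1.8569

-1.8569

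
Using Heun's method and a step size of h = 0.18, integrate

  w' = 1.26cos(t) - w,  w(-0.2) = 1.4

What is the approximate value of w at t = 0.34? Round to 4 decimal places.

Heun: k1 = f(t_n, w_n); k2 = f(t_n + h, w_n + h·k1); w_{n+1} = w_n + (h/2)·(k1 + k2).
t=-0.200000, w=1.400000:
  k1 = f(-0.200000, 1.400000) = -0.165116
  k2 = f(-0.020000, 1.370279) = -0.110531
  w ← 1.400000 + (0.18/2)·(-0.165116 + (-0.110531)) = 1.375192
t=-0.020000, w=1.375192:
  k1 = f(-0.020000, 1.375192) = -0.115444
  k2 = f(0.160000, 1.354412) = -0.110506
  w ← 1.375192 + (0.18/2)·(-0.115444 + (-0.110506)) = 1.354856
t=0.160000, w=1.354856:
  k1 = f(0.160000, 1.354856) = -0.110950
  k2 = f(0.340000, 1.334885) = -0.147014
  w ← 1.354856 + (0.18/2)·(-0.110950 + (-0.147014)) = 1.331640
w(0.34) ≈ 1.3316

1.3316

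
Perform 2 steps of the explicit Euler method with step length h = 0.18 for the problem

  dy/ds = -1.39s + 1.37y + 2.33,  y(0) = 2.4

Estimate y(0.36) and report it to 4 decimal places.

Euler: y_{n+1} = y_n + h·f(s_n, y_n).
s=0.000000, y=2.400000: f=5.618000 → y ← 2.400000 + 0.18·5.618000 = 3.411240
s=0.180000, y=3.411240: f=6.753199 → y ← 3.411240 + 0.18·6.753199 = 4.626816
y(0.36) ≈ 4.6268

4.6268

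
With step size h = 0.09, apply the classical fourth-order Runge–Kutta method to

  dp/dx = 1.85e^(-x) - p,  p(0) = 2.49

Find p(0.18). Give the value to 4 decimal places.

2.3580

RK4: k1 = f(x_n, p_n); k2 = f(x_n + h/2, p_n + (h/2)·k1); k3 = f(x_n + h/2, p_n + (h/2)·k2); k4 = f(x_n + h, p_n + h·k3); p_{n+1} = p_n + (h/6)·(k1 + 2k2 + 2k3 + k4).
x=0.000000, p=2.490000:
  k1 = f(0.000000, 2.490000) = -0.640000
  k2 = f(0.045000, 2.461200) = -0.692605
  k3 = f(0.045000, 2.458833) = -0.690237
  k4 = f(0.090000, 2.427879) = -0.737106
  p ← 2.490000 + (0.09/6)·(k1 + 2k2 + 2k3 + k4) = 2.427858
x=0.090000, p=2.427858:
  k1 = f(0.090000, 2.427858) = -0.737085
  k2 = f(0.135000, 2.394689) = -0.778315
  k3 = f(0.135000, 2.392834) = -0.776460
  k4 = f(0.180000, 2.357977) = -0.812727
  p ← 2.427858 + (0.09/6)·(k1 + 2k2 + 2k3 + k4) = 2.357968
p(0.18) ≈ 2.3580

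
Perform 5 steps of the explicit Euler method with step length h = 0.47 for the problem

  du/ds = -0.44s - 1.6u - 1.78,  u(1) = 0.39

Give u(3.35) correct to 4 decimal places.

-1.8604

Euler: u_{n+1} = u_n + h·f(s_n, u_n).
s=1.000000, u=0.390000: f=-2.844000 → u ← 0.390000 + 0.47·(-2.844000) = -0.946680
s=1.470000, u=-0.946680: f=-0.912112 → u ← -0.946680 + 0.47·(-0.912112) = -1.375373
s=1.940000, u=-1.375373: f=-0.433004 → u ← -1.375373 + 0.47·(-0.433004) = -1.578884
s=2.410000, u=-1.578884: f=-0.314185 → u ← -1.578884 + 0.47·(-0.314185) = -1.726551
s=2.880000, u=-1.726551: f=-0.284718 → u ← -1.726551 + 0.47·(-0.284718) = -1.860369
u(3.35) ≈ -1.8604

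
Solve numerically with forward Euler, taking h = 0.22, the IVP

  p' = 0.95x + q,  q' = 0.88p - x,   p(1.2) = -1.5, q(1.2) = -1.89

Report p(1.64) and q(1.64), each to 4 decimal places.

Euler on (p,q): p_{n+1} = p_n + h·p', q_{n+1} = q_n + h·q'.
1.200000: (-1.500000, -1.890000); f=(-0.750000, -2.520000) → (-1.665000, -2.444400)
1.420000: (-1.665000, -2.444400); f=(-1.095400, -2.885200) → (-1.905988, -3.079144)
(p(1.64), q(1.64)) ≈ (-1.9060, -3.0791)

-1.9060, -3.0791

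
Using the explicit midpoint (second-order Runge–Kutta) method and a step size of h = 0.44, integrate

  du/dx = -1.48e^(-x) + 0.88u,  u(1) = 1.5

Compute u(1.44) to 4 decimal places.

Midpoint: k1 = f(x_n, u_n); k2 = f(x_n + h/2, u_n + (h/2)·k1); u_{n+1} = u_n + h·k2.
x=1.000000, u=1.500000:
  k1 = f(1.000000, 1.500000) = 0.775538
  k2 = f(1.220000, 1.670618) = 1.033204
  u ← 1.500000 + 0.44·1.033204 = 1.954610
u(1.44) ≈ 1.9546

1.9546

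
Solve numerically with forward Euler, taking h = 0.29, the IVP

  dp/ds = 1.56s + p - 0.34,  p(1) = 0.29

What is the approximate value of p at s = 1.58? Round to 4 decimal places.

Euler: p_{n+1} = p_n + h·f(s_n, p_n).
s=1.000000, p=0.290000: f=1.510000 → p ← 0.290000 + 0.29·1.510000 = 0.727900
s=1.290000, p=0.727900: f=2.400300 → p ← 0.727900 + 0.29·2.400300 = 1.423987
p(1.58) ≈ 1.4240

1.4240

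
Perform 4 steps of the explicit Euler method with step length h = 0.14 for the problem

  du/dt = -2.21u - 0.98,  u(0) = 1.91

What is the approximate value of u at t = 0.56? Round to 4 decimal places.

Euler: u_{n+1} = u_n + h·f(t_n, u_n).
t=0.000000, u=1.910000: f=-5.201100 → u ← 1.910000 + 0.14·(-5.201100) = 1.181846
t=0.140000, u=1.181846: f=-3.591880 → u ← 1.181846 + 0.14·(-3.591880) = 0.678983
t=0.280000, u=0.678983: f=-2.480552 → u ← 0.678983 + 0.14·(-2.480552) = 0.331706
t=0.420000, u=0.331706: f=-1.713069 → u ← 0.331706 + 0.14·(-1.713069) = 0.091876
u(0.56) ≈ 0.0919

0.0919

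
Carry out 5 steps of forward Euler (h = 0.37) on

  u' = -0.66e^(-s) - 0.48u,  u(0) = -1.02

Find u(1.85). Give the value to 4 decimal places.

Euler: u_{n+1} = u_n + h·f(s_n, u_n).
s=0.000000, u=-1.020000: f=-0.170400 → u ← -1.020000 + 0.37·(-0.170400) = -1.083048
s=0.370000, u=-1.083048: f=0.063978 → u ← -1.083048 + 0.37·0.063978 = -1.059376
s=0.740000, u=-1.059376: f=0.193605 → u ← -1.059376 + 0.37·0.193605 = -0.987742
s=1.110000, u=-0.987742: f=0.256607 → u ← -0.987742 + 0.37·0.256607 = -0.892797
s=1.480000, u=-0.892797: f=0.278302 → u ← -0.892797 + 0.37·0.278302 = -0.789826
u(1.85) ≈ -0.7898

-0.7898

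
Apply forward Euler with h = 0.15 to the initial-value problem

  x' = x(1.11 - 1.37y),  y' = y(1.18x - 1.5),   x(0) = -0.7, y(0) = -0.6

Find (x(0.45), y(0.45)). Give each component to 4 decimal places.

-1.3687, -0.1384

Euler on (x,y): x_{n+1} = x_n + h·x', y_{n+1} = y_n + h·y'.
0.000000: (-0.700000, -0.600000); f=(-1.352400, 1.395600) → (-0.902860, -0.390660)
0.150000: (-0.902860, -0.390660); f=(-1.485389, 1.002189) → (-1.125668, -0.240332)
0.300000: (-1.125668, -0.240332); f=(-1.620123, 0.679727) → (-1.368687, -0.138373)
(x(0.45), y(0.45)) ≈ (-1.3687, -0.1384)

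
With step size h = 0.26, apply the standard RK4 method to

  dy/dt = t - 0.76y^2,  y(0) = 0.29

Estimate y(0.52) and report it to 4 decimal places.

RK4: k1 = f(t_n, y_n); k2 = f(t_n + h/2, y_n + (h/2)·k1); k3 = f(t_n + h/2, y_n + (h/2)·k2); k4 = f(t_n + h, y_n + h·k3); y_{n+1} = y_n + (h/6)·(k1 + 2k2 + 2k3 + k4).
t=0.000000, y=0.290000:
  k1 = f(0.000000, 0.290000) = -0.063916
  k2 = f(0.130000, 0.281691) = 0.069694
  k3 = f(0.130000, 0.299060) = 0.062028
  k4 = f(0.260000, 0.306127) = 0.188777
  y ← 0.290000 + (0.26/6)·(k1 + 2k2 + 2k3 + k4) = 0.306827
t=0.260000, y=0.306827:
  k1 = f(0.260000, 0.306827) = 0.188452
  k2 = f(0.390000, 0.331325) = 0.306570
  k3 = f(0.390000, 0.346681) = 0.298658
  k4 = f(0.520000, 0.384478) = 0.407655
  y ← 0.306827 + (0.26/6)·(k1 + 2k2 + 2k3 + k4) = 0.385111
y(0.52) ≈ 0.3851

0.3851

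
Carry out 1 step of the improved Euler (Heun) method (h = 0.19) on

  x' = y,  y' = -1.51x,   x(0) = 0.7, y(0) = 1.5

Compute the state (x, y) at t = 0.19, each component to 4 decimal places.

Heun on (x,y): k1 = f(t_n, state_n); k2 = f(t_n + h, state_n + h·k1); state_{n+1} = state_n + (h/2)·(k1 + k2).
0.000000: (0.700000, 1.500000)
  k1 = (1.500000, -1.057000)
  predictor → (0.985000, 1.299170)
  k2 = (1.299170, -1.487350)
  → (0.965921, 1.258287)
(x(0.19), y(0.19)) ≈ (0.9659, 1.2583)

0.9659, 1.2583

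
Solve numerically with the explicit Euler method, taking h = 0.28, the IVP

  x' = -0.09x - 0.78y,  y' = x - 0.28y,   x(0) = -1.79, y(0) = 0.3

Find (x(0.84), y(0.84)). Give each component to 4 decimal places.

-1.5165, -1.1384

Euler on (x,y): x_{n+1} = x_n + h·x', y_{n+1} = y_n + h·y'.
0.000000: (-1.790000, 0.300000); f=(-0.072900, -1.874000) → (-1.810412, -0.224720)
0.280000: (-1.810412, -0.224720); f=(0.338219, -1.747490) → (-1.715711, -0.714017)
0.560000: (-1.715711, -0.714017); f=(0.711347, -1.515786) → (-1.516533, -1.138437)
(x(0.84), y(0.84)) ≈ (-1.5165, -1.1384)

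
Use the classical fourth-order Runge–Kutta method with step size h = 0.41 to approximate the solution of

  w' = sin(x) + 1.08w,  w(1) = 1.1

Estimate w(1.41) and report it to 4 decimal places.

RK4: k1 = f(x_n, w_n); k2 = f(x_n + h/2, w_n + (h/2)·k1); k3 = f(x_n + h/2, w_n + (h/2)·k2); k4 = f(x_n + h, w_n + h·k3); w_{n+1} = w_n + (h/6)·(k1 + 2k2 + 2k3 + k4).
x=1.000000, w=1.100000:
  k1 = f(1.000000, 1.100000) = 2.029471
  k2 = f(1.205000, 1.516042) = 2.571164
  k3 = f(1.205000, 1.627089) = 2.691095
  k4 = f(1.410000, 2.203349) = 3.366717
  w ← 1.100000 + (0.41/6)·(k1 + 2k2 + 2k3 + k4) = 2.187915
w(1.41) ≈ 2.1879

2.1879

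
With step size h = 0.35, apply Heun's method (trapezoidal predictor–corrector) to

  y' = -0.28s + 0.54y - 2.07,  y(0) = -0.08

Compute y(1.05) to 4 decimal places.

-3.2288

Heun: k1 = f(s_n, y_n); k2 = f(s_n + h, y_n + h·k1); y_{n+1} = y_n + (h/2)·(k1 + k2).
s=0.000000, y=-0.080000:
  k1 = f(0.000000, -0.080000) = -2.113200
  k2 = f(0.350000, -0.819620) = -2.610595
  y ← -0.080000 + (0.35/2)·(-2.113200 + (-2.610595)) = -0.906664
s=0.350000, y=-0.906664:
  k1 = f(0.350000, -0.906664) = -2.657599
  k2 = f(0.700000, -1.836824) = -3.257885
  y ← -0.906664 + (0.35/2)·(-2.657599 + (-3.257885)) = -1.941874
s=0.700000, y=-1.941874:
  k1 = f(0.700000, -1.941874) = -3.314612
  k2 = f(1.050000, -3.101988) = -4.039073
  y ← -1.941874 + (0.35/2)·(-3.314612 + (-4.039073)) = -3.228769
y(1.05) ≈ -3.2288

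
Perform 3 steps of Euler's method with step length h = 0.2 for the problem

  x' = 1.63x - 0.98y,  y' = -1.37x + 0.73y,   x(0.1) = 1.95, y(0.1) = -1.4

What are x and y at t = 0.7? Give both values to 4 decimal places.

6.2187, -4.8609

Euler on (x,y): x_{n+1} = x_n + h·x', y_{n+1} = y_n + h·y'.
0.100000: (1.950000, -1.400000); f=(4.550500, -3.693500) → (2.860100, -2.138700)
0.300000: (2.860100, -2.138700); f=(6.757889, -5.479588) → (4.211678, -3.234618)
0.500000: (4.211678, -3.234618); f=(10.034960, -8.131269) → (6.218670, -4.860871)
(x(0.7), y(0.7)) ≈ (6.2187, -4.8609)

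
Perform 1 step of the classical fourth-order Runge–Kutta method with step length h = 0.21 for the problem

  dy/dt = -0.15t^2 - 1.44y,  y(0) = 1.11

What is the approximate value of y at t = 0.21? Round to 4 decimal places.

0.8199

RK4: k1 = f(t_n, y_n); k2 = f(t_n + h/2, y_n + (h/2)·k1); k3 = f(t_n + h/2, y_n + (h/2)·k2); k4 = f(t_n + h, y_n + h·k3); y_{n+1} = y_n + (h/6)·(k1 + 2k2 + 2k3 + k4).
t=0.000000, y=1.110000:
  k1 = f(0.000000, 1.110000) = -1.598400
  k2 = f(0.105000, 0.942168) = -1.358376
  k3 = f(0.105000, 0.967371) = -1.394667
  k4 = f(0.210000, 0.817120) = -1.183268
  y ← 1.110000 + (0.21/6)·(k1 + 2k2 + 2k3 + k4) = 0.819929
y(0.21) ≈ 0.8199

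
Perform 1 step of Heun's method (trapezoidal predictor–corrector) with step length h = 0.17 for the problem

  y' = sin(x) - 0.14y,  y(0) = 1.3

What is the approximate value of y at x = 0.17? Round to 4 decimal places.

Heun: k1 = f(x_n, y_n); k2 = f(x_n + h, y_n + h·k1); y_{n+1} = y_n + (h/2)·(k1 + k2).
x=0.000000, y=1.300000:
  k1 = f(0.000000, 1.300000) = -0.182000
  k2 = f(0.170000, 1.269060) = -0.008486
  y ← 1.300000 + (0.17/2)·(-0.182000 + (-0.008486)) = 1.283809
y(0.17) ≈ 1.2838

1.2838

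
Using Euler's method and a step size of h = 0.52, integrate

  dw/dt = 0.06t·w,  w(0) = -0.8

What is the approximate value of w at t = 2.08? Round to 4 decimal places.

Euler: w_{n+1} = w_n + h·f(t_n, w_n).
t=0.000000, w=-0.800000: f=0.000000 → w ← -0.800000 + 0.52·0.000000 = -0.800000
t=0.520000, w=-0.800000: f=-0.024960 → w ← -0.800000 + 0.52·(-0.024960) = -0.812979
t=1.040000, w=-0.812979: f=-0.050730 → w ← -0.812979 + 0.52·(-0.050730) = -0.839359
t=1.560000, w=-0.839359: f=-0.078564 → w ← -0.839359 + 0.52·(-0.078564) = -0.880212
w(2.08) ≈ -0.8802

-0.8802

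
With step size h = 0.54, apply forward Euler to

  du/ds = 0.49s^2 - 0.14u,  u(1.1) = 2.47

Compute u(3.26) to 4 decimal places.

Euler: u_{n+1} = u_n + h·f(s_n, u_n).
s=1.100000, u=2.470000: f=0.247100 → u ← 2.470000 + 0.54·0.247100 = 2.603434
s=1.640000, u=2.603434: f=0.953423 → u ← 2.603434 + 0.54·0.953423 = 3.118283
s=2.180000, u=3.118283: f=1.892116 → u ← 3.118283 + 0.54·1.892116 = 4.140025
s=2.720000, u=4.140025: f=3.045612 → u ← 4.140025 + 0.54·3.045612 = 5.784656
u(3.26) ≈ 5.7847

5.7847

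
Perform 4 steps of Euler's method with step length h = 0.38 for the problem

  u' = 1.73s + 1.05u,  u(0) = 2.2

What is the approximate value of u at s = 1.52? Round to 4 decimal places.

Euler: u_{n+1} = u_n + h·f(s_n, u_n).
s=0.000000, u=2.200000: f=2.310000 → u ← 2.200000 + 0.38·2.310000 = 3.077800
s=0.380000, u=3.077800: f=3.889090 → u ← 3.077800 + 0.38·3.889090 = 4.555654
s=0.760000, u=4.555654: f=6.098237 → u ← 4.555654 + 0.38·6.098237 = 6.872984
s=1.140000, u=6.872984: f=9.188833 → u ← 6.872984 + 0.38·9.188833 = 10.364741
u(1.52) ≈ 10.3647

10.3647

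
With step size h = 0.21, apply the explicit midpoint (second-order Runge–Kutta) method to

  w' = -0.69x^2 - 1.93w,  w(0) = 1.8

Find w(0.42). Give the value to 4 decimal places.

Midpoint: k1 = f(x_n, w_n); k2 = f(x_n + h/2, w_n + (h/2)·k1); w_{n+1} = w_n + h·k2.
x=0.000000, w=1.800000:
  k1 = f(0.000000, 1.800000) = -3.474000
  k2 = f(0.105000, 1.435230) = -2.777601
  w ← 1.800000 + 0.21·(-2.777601) = 1.216704
x=0.210000, w=1.216704:
  k1 = f(0.210000, 1.216704) = -2.378667
  k2 = f(0.315000, 0.966944) = -1.934667
  w ← 1.216704 + 0.21·(-1.934667) = 0.810424
w(0.42) ≈ 0.8104

0.8104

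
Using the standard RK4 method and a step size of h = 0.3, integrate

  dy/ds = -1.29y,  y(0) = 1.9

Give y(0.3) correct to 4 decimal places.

1.2904

RK4: k1 = f(s_n, y_n); k2 = f(s_n + h/2, y_n + (h/2)·k1); k3 = f(s_n + h/2, y_n + (h/2)·k2); k4 = f(s_n + h, y_n + h·k3); y_{n+1} = y_n + (h/6)·(k1 + 2k2 + 2k3 + k4).
s=0.000000, y=1.900000:
  k1 = f(0.000000, 1.900000) = -2.451000
  k2 = f(0.150000, 1.532350) = -1.976731
  k3 = f(0.150000, 1.603490) = -2.068502
  k4 = f(0.300000, 1.279449) = -1.650490
  y ← 1.900000 + (0.3/6)·(k1 + 2k2 + 2k3 + k4) = 1.290402
y(0.3) ≈ 1.2904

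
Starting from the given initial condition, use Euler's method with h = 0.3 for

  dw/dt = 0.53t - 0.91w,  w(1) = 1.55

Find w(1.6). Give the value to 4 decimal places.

Euler: w_{n+1} = w_n + h·f(t_n, w_n).
t=1.000000, w=1.550000: f=-0.880500 → w ← 1.550000 + 0.3·(-0.880500) = 1.285850
t=1.300000, w=1.285850: f=-0.481124 → w ← 1.285850 + 0.3·(-0.481124) = 1.141513
w(1.6) ≈ 1.1415

1.1415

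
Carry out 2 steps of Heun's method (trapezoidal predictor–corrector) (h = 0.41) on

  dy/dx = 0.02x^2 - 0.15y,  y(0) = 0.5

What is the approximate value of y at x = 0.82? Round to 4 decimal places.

Heun: k1 = f(x_n, y_n); k2 = f(x_n + h, y_n + h·k1); y_{n+1} = y_n + (h/2)·(k1 + k2).
x=0.000000, y=0.500000:
  k1 = f(0.000000, 0.500000) = -0.075000
  k2 = f(0.410000, 0.469250) = -0.067025
  y ← 0.500000 + (0.41/2)·(-0.075000 + (-0.067025)) = 0.470885
x=0.410000, y=0.470885:
  k1 = f(0.410000, 0.470885) = -0.067271
  k2 = f(0.820000, 0.443304) = -0.053048
  y ← 0.470885 + (0.41/2)·(-0.067271 + (-0.053048)) = 0.446220
y(0.82) ≈ 0.4462

0.4462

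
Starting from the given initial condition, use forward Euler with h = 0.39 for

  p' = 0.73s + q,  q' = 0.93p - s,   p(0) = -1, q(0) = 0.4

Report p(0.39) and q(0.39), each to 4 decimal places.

Euler on (p,q): p_{n+1} = p_n + h·p', q_{n+1} = q_n + h·q'.
0.000000: (-1.000000, 0.400000); f=(0.400000, -0.930000) → (-0.844000, 0.037300)
(p(0.39), q(0.39)) ≈ (-0.8440, 0.0373)

-0.8440, 0.0373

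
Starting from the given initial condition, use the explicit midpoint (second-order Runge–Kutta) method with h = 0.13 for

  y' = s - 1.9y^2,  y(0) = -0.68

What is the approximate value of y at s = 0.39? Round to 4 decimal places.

-1.2111

Midpoint: k1 = f(s_n, y_n); k2 = f(s_n + h/2, y_n + (h/2)·k1); y_{n+1} = y_n + h·k2.
s=0.000000, y=-0.680000:
  k1 = f(0.000000, -0.680000) = -0.878560
  k2 = f(0.065000, -0.737106) = -0.967319
  y ← -0.680000 + 0.13·(-0.967319) = -0.805751
s=0.130000, y=-0.805751:
  k1 = f(0.130000, -0.805751) = -1.103547
  k2 = f(0.195000, -0.877482) = -1.267952
  y ← -0.805751 + 0.13·(-1.267952) = -0.970585
s=0.260000, y=-0.970585:
  k1 = f(0.260000, -0.970585) = -1.529868
  k2 = f(0.325000, -1.070027) = -1.850418
  y ← -0.970585 + 0.13·(-1.850418) = -1.211140
y(0.39) ≈ -1.2111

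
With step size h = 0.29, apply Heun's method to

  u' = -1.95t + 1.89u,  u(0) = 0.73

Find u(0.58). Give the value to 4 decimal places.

1.6753

Heun: k1 = f(t_n, u_n); k2 = f(t_n + h, u_n + h·k1); u_{n+1} = u_n + (h/2)·(k1 + k2).
t=0.000000, u=0.730000:
  k1 = f(0.000000, 0.730000) = 1.379700
  k2 = f(0.290000, 1.130113) = 1.570414
  u ← 0.730000 + (0.29/2)·(1.379700 + 1.570414) = 1.157766
t=0.290000, u=1.157766:
  k1 = f(0.290000, 1.157766) = 1.622679
  k2 = f(0.580000, 1.628343) = 1.946569
  u ← 1.157766 + (0.29/2)·(1.622679 + 1.946569) = 1.675307
u(0.58) ≈ 1.6753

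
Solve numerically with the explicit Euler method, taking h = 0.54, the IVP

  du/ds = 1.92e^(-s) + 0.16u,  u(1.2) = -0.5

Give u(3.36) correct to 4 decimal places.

0.0957

Euler: u_{n+1} = u_n + h·f(s_n, u_n).
s=1.200000, u=-0.500000: f=0.498293 → u ← -0.500000 + 0.54·0.498293 = -0.230922
s=1.740000, u=-0.230922: f=0.300052 → u ← -0.230922 + 0.54·0.300052 = -0.068894
s=2.280000, u=-0.068894: f=0.185363 → u ← -0.068894 + 0.54·0.185363 = 0.031202
s=2.820000, u=0.031202: f=0.119436 → u ← 0.031202 + 0.54·0.119436 = 0.095697
u(3.36) ≈ 0.0957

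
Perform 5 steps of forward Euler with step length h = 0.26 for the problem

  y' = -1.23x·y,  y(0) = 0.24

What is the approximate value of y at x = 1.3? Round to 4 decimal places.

Euler: y_{n+1} = y_n + h·f(x_n, y_n).
x=0.000000, y=0.240000: f=0.000000 → y ← 0.240000 + 0.26·0.000000 = 0.240000
x=0.260000, y=0.240000: f=-0.076752 → y ← 0.240000 + 0.26·(-0.076752) = 0.220044
x=0.520000, y=0.220044: f=-0.140740 → y ← 0.220044 + 0.26·(-0.140740) = 0.183452
x=0.780000, y=0.183452: f=-0.176004 → y ← 0.183452 + 0.26·(-0.176004) = 0.137691
x=1.040000, y=0.137691: f=-0.176134 → y ← 0.137691 + 0.26·(-0.176134) = 0.091896
y(1.3) ≈ 0.0919

0.0919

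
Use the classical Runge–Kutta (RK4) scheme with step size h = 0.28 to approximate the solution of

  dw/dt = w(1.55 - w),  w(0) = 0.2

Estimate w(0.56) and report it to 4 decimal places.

RK4: k1 = f(t_n, w_n); k2 = f(t_n + h/2, w_n + (h/2)·k1); k3 = f(t_n + h/2, w_n + (h/2)·k2); k4 = f(t_n + h, w_n + h·k3); w_{n+1} = w_n + (h/6)·(k1 + 2k2 + 2k3 + k4).
t=0.000000, w=0.200000:
  k1 = f(0.000000, 0.200000) = 0.270000
  k2 = f(0.140000, 0.237800) = 0.312041
  k3 = f(0.140000, 0.243686) = 0.318330
  k4 = f(0.280000, 0.289132) = 0.364558
  w ← 0.200000 + (0.28/6)·(k1 + 2k2 + 2k3 + k4) = 0.288447
t=0.280000, w=0.288447:
  k1 = f(0.280000, 0.288447) = 0.363892
  k2 = f(0.420000, 0.339392) = 0.410871
  k3 = f(0.420000, 0.345969) = 0.416558
  k4 = f(0.560000, 0.405083) = 0.463787
  w ← 0.288447 + (0.28/6)·(k1 + 2k2 + 2k3 + k4) = 0.404299
w(0.56) ≈ 0.4043

0.4043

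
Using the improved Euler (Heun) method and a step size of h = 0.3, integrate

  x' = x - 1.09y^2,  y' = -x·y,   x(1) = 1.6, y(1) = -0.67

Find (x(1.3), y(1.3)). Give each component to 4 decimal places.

2.0367, -0.4082

Heun on (x,y): k1 = f(t_n, state_n); k2 = f(t_n + h, state_n + h·k1); state_{n+1} = state_n + (h/2)·(k1 + k2).
1.000000: (1.600000, -0.670000)
  k1 = (1.110699, 1.072000)
  predictor → (1.933210, -0.348400)
  k2 = (1.800903, 0.673530)
  → (2.036740, -0.408170)
(x(1.3), y(1.3)) ≈ (2.0367, -0.4082)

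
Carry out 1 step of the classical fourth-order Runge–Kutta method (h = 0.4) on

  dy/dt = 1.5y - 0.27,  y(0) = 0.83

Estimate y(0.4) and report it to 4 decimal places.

1.3639

RK4: k1 = f(t_n, y_n); k2 = f(t_n + h/2, y_n + (h/2)·k1); k3 = f(t_n + h/2, y_n + (h/2)·k2); k4 = f(t_n + h, y_n + h·k3); y_{n+1} = y_n + (h/6)·(k1 + 2k2 + 2k3 + k4).
t=0.000000, y=0.830000:
  k1 = f(0.000000, 0.830000) = 0.975000
  k2 = f(0.200000, 1.025000) = 1.267500
  k3 = f(0.200000, 1.083500) = 1.355250
  k4 = f(0.400000, 1.372100) = 1.788150
  y ← 0.830000 + (0.4/6)·(k1 + 2k2 + 2k3 + k4) = 1.363910
y(0.4) ≈ 1.3639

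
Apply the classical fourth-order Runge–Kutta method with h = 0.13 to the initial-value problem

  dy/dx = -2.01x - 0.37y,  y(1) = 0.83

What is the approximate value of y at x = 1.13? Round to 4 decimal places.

RK4: k1 = f(x_n, y_n); k2 = f(x_n + h/2, y_n + (h/2)·k1); k3 = f(x_n + h/2, y_n + (h/2)·k2); k4 = f(x_n + h, y_n + h·k3); y_{n+1} = y_n + (h/6)·(k1 + 2k2 + 2k3 + k4).
x=1.000000, y=0.830000:
  k1 = f(1.000000, 0.830000) = -2.317100
  k2 = f(1.065000, 0.679388) = -2.392024
  k3 = f(1.065000, 0.674518) = -2.390222
  k4 = f(1.130000, 0.519271) = -2.463430
  y ← 0.830000 + (0.13/6)·(k1 + 2k2 + 2k3 + k4) = 0.519191
y(1.13) ≈ 0.5192

0.5192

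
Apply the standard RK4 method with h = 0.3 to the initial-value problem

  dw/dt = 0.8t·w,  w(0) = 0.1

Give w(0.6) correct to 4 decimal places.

0.1155

RK4: k1 = f(t_n, w_n); k2 = f(t_n + h/2, w_n + (h/2)·k1); k3 = f(t_n + h/2, w_n + (h/2)·k2); k4 = f(t_n + h, w_n + h·k3); w_{n+1} = w_n + (h/6)·(k1 + 2k2 + 2k3 + k4).
t=0.000000, w=0.100000:
  k1 = f(0.000000, 0.100000) = 0.000000
  k2 = f(0.150000, 0.100000) = 0.012000
  k3 = f(0.150000, 0.101800) = 0.012216
  k4 = f(0.300000, 0.103665) = 0.024880
  w ← 0.100000 + (0.3/6)·(k1 + 2k2 + 2k3 + k4) = 0.103666
t=0.300000, w=0.103666:
  k1 = f(0.300000, 0.103666) = 0.024880
  k2 = f(0.450000, 0.107398) = 0.038663
  k3 = f(0.450000, 0.109465) = 0.039407
  k4 = f(0.600000, 0.115488) = 0.055434
  w ← 0.103666 + (0.3/6)·(k1 + 2k2 + 2k3 + k4) = 0.115488
w(0.6) ≈ 0.1155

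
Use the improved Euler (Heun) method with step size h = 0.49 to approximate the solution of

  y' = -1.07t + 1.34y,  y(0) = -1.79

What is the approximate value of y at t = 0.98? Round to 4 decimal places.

Heun: k1 = f(t_n, y_n); k2 = f(t_n + h, y_n + h·k1); y_{n+1} = y_n + (h/2)·(k1 + k2).
t=0.000000, y=-1.790000:
  k1 = f(0.000000, -1.790000) = -2.398600
  k2 = f(0.490000, -2.965314) = -4.497821
  y ← -1.790000 + (0.49/2)·(-2.398600 + (-4.497821)) = -3.479623
t=0.490000, y=-3.479623:
  k1 = f(0.490000, -3.479623) = -5.186995
  k2 = f(0.980000, -6.021251) = -9.117076
  y ← -3.479623 + (0.49/2)·(-5.186995 + (-9.117076)) = -6.984120
y(0.98) ≈ -6.9841

-6.9841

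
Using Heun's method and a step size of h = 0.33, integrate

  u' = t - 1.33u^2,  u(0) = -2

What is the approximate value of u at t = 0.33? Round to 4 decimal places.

Heun: k1 = f(t_n, u_n); k2 = f(t_n + h, u_n + h·k1); u_{n+1} = u_n + (h/2)·(k1 + k2).
t=0.000000, u=-2.000000:
  k1 = f(0.000000, -2.000000) = -5.320000
  k2 = f(0.330000, -3.755600) = -18.429027
  u ← -2.000000 + (0.33/2)·(-5.320000 + (-18.429027)) = -5.918589
u(0.33) ≈ -5.9186

-5.9186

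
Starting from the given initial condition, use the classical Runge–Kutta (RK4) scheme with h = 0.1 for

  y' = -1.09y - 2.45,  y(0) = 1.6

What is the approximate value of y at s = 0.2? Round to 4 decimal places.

RK4: k1 = f(s_n, y_n); k2 = f(s_n + h/2, y_n + (h/2)·k1); k3 = f(s_n + h/2, y_n + (h/2)·k2); k4 = f(s_n + h, y_n + h·k3); y_{n+1} = y_n + (h/6)·(k1 + 2k2 + 2k3 + k4).
s=0.000000, y=1.600000:
  k1 = f(0.000000, 1.600000) = -4.194000
  k2 = f(0.050000, 1.390300) = -3.965427
  k3 = f(0.050000, 1.401729) = -3.977884
  k4 = f(0.100000, 1.202212) = -3.760411
  y ← 1.600000 + (0.1/6)·(k1 + 2k2 + 2k3 + k4) = 1.202649
s=0.100000, y=1.202649:
  k1 = f(0.100000, 1.202649) = -3.760888
  k2 = f(0.150000, 1.014605) = -3.555920
  k3 = f(0.150000, 1.024853) = -3.567090
  k4 = f(0.200000, 0.845940) = -3.372075
  y ← 1.202649 + (0.1/6)·(k1 + 2k2 + 2k3 + k4) = 0.846333
y(0.2) ≈ 0.8463

0.8463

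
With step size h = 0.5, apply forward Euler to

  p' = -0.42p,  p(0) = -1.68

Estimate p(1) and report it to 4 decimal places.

Euler: p_{n+1} = p_n + h·f(t_n, p_n).
t=0.000000, p=-1.680000: f=0.705600 → p ← -1.680000 + 0.5·0.705600 = -1.327200
t=0.500000, p=-1.327200: f=0.557424 → p ← -1.327200 + 0.5·0.557424 = -1.048488
p(1) ≈ -1.0485

-1.0485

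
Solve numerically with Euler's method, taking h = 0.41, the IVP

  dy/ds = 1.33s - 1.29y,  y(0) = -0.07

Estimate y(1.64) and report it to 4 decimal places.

Euler: y_{n+1} = y_n + h·f(s_n, y_n).
s=0.000000, y=-0.070000: f=0.090300 → y ← -0.070000 + 0.41·0.090300 = -0.032977
s=0.410000, y=-0.032977: f=0.587840 → y ← -0.032977 + 0.41·0.587840 = 0.208038
s=0.820000, y=0.208038: f=0.822232 → y ← 0.208038 + 0.41·0.822232 = 0.545152
s=1.230000, y=0.545152: f=0.932653 → y ← 0.545152 + 0.41·0.932653 = 0.927540
y(1.64) ≈ 0.9275

0.9275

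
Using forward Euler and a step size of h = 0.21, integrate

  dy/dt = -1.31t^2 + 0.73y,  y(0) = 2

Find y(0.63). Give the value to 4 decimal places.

3.0055

Euler: y_{n+1} = y_n + h·f(t_n, y_n).
t=0.000000, y=2.000000: f=1.460000 → y ← 2.000000 + 0.21·1.460000 = 2.306600
t=0.210000, y=2.306600: f=1.626047 → y ← 2.306600 + 0.21·1.626047 = 2.648070
t=0.420000, y=2.648070: f=1.702007 → y ← 2.648070 + 0.21·1.702007 = 3.005491
y(0.63) ≈ 3.0055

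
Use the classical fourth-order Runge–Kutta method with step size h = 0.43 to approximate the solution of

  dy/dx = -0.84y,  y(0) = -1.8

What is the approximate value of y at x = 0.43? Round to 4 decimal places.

RK4: k1 = f(x_n, y_n); k2 = f(x_n + h/2, y_n + (h/2)·k1); k3 = f(x_n + h/2, y_n + (h/2)·k2); k4 = f(x_n + h, y_n + h·k3); y_{n+1} = y_n + (h/6)·(k1 + 2k2 + 2k3 + k4).
x=0.000000, y=-1.800000:
  k1 = f(0.000000, -1.800000) = 1.512000
  k2 = f(0.215000, -1.474920) = 1.238933
  k3 = f(0.215000, -1.533629) = 1.288249
  k4 = f(0.430000, -1.246053) = 1.046685
  y ← -1.800000 + (0.43/6)·(k1 + 2k2 + 2k3 + k4) = -1.254398
y(0.43) ≈ -1.2544

-1.2544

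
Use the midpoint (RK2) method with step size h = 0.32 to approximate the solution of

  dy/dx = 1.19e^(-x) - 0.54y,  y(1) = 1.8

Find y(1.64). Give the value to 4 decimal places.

1.4448

Midpoint: k1 = f(x_n, y_n); k2 = f(x_n + h/2, y_n + (h/2)·k1); y_{n+1} = y_n + h·k2.
x=1.000000, y=1.800000:
  k1 = f(1.000000, 1.800000) = -0.534223
  k2 = f(1.160000, 1.714524) = -0.552795
  y ← 1.800000 + 0.32·(-0.552795) = 1.623106
x=1.320000, y=1.623106:
  k1 = f(1.320000, 1.623106) = -0.558586
  k2 = f(1.480000, 1.533732) = -0.557326
  y ← 1.623106 + 0.32·(-0.557326) = 1.444761
y(1.64) ≈ 1.4448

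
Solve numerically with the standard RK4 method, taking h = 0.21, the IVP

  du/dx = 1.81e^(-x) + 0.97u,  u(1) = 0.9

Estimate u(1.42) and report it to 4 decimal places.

RK4: k1 = f(x_n, u_n); k2 = f(x_n + h/2, u_n + (h/2)·k1); k3 = f(x_n + h/2, u_n + (h/2)·k2); k4 = f(x_n + h, u_n + h·k3); u_{n+1} = u_n + (h/6)·(k1 + 2k2 + 2k3 + k4).
x=1.000000, u=0.900000:
  k1 = f(1.000000, 0.900000) = 1.538862
  k2 = f(1.105000, 1.061580) = 1.629225
  k3 = f(1.105000, 1.071069) = 1.638428
  k4 = f(1.210000, 1.244070) = 1.746485
  u ← 0.900000 + (0.21/6)·(k1 + 2k2 + 2k3 + k4) = 1.243723
x=1.210000, u=1.243723:
  k1 = f(1.210000, 1.243723) = 1.746148
  k2 = f(1.315000, 1.427068) = 1.870195
  k3 = f(1.315000, 1.440093) = 1.882829
  k4 = f(1.420000, 1.639117) = 2.027446
  u ← 1.243723 + (0.21/6)·(k1 + 2k2 + 2k3 + k4) = 1.638510
u(1.42) ≈ 1.6385

1.6385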